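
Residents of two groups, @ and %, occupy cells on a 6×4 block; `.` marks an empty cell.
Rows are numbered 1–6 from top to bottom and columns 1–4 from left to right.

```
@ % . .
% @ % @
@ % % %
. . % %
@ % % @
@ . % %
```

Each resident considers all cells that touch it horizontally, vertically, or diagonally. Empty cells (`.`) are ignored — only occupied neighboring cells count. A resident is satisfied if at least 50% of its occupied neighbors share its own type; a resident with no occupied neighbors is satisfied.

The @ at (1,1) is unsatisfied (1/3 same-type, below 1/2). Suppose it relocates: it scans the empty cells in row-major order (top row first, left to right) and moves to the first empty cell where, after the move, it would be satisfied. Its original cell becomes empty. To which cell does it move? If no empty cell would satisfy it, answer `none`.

(1,3)

Vacating (1,1). Empty cells in order:
  (1,3): 2/4 same-type → satisfied — stop here.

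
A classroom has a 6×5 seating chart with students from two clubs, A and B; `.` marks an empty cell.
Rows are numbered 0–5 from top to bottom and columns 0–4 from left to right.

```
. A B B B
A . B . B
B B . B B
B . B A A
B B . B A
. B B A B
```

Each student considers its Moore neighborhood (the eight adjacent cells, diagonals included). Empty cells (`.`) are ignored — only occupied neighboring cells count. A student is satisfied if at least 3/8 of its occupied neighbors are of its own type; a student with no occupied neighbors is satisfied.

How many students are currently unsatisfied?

(0,1)A 1/3 unhappy
(0,2)B 2/3 ok
(0,3)B 4/4 ok
(0,4)B 2/2 ok
(1,0)A 1/3 unhappy
(1,2)B 4/5 ok
(1,4)B 4/4 ok
(2,0)B 2/3 ok
(2,1)B 4/5 ok
(2,3)B 4/6 ok
(2,4)B 2/4 ok
(3,0)B 4/4 ok
(3,2)B 4/5 ok
(3,3)A 2/6 unhappy
(3,4)A 2/5 ok
(4,0)B 3/3 ok
(4,1)B 5/5 ok
(4,3)B 3/7 ok
(4,4)A 3/5 ok
(5,1)B 3/3 ok
(5,2)B 3/4 ok
(5,3)A 1/4 unhappy
(5,4)B 1/3 unhappy
Unsatisfied: (0,1), (1,0), (3,3), (5,3), (5,4) — 5 in total.

5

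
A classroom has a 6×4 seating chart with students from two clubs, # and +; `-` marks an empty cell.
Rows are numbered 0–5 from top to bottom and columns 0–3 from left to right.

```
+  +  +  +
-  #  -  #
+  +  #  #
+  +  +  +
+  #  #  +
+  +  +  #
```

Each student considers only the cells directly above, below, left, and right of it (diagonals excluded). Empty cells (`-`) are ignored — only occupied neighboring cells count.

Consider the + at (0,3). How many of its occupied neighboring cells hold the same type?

Occupied neighbors of (0,3): (1,3)=#, (0,2)=+.
Same type (+): 1 of 2.

1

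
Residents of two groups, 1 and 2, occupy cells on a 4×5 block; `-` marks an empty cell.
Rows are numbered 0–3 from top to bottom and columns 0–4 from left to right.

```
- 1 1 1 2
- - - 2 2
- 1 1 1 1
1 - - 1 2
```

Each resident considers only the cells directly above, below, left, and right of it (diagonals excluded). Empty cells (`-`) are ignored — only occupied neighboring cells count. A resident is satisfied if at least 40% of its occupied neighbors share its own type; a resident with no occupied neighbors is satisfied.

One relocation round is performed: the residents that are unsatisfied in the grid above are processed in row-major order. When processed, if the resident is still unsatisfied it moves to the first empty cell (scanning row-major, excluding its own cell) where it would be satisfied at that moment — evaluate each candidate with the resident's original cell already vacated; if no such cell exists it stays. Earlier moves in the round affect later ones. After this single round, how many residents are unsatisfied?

Initially unsatisfied (in order): (0,3), (1,3), (2,4), (3,4).
  (0,3) → (0,0).
  (1,3): now satisfied by earlier moves; stays.
  (2,4) → (1,0).
  (3,4) → (0,3).
Resulting grid:
1 1 1 2 2
1 - - 2 2
- 1 1 1 -
1 - - 1 -
All satisfied now.

0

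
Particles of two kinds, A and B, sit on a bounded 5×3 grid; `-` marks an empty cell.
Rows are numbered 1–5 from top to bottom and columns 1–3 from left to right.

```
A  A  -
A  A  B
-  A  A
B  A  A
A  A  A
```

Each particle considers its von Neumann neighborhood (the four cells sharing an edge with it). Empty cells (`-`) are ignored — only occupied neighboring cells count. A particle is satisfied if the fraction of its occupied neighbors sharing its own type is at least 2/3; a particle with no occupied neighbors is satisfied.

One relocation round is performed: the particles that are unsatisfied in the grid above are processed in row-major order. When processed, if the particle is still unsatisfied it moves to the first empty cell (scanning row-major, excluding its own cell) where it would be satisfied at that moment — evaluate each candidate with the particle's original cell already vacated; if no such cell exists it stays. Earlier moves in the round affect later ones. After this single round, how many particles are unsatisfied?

Initially unsatisfied (in order): (2,3), (4,1), (5,1).
  (2,3): no empty cell satisfies it; stays.
  (4,1): no empty cell satisfies it; stays.
  (5,1) → (3,1).
Resulting grid:
A A -
A A B
A A A
B A A
- A A
Unsatisfied now: (2,3), (4,1).

2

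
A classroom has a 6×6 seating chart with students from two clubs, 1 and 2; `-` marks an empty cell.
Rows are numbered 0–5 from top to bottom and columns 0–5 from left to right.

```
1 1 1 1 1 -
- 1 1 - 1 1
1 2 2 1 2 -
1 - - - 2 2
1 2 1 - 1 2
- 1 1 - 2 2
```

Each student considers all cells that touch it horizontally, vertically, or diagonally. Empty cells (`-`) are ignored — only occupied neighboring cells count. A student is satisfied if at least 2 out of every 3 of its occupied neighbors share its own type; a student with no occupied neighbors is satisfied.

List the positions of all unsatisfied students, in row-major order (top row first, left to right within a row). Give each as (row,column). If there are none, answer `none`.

Row 0: (0,0)1 2/2 ✓ · (0,1)1 4/4 ✓ · (0,2)1 4/4 ✓ · (0,3)1 4/4 ✓ · (0,4)1 3/3 ✓
Row 1: (1,1)1 5/7 ✓ · (1,2)1 5/7 ✓ · (1,4)1 4/5 ✓ · (1,5)1 2/3 ✓
Row 2: (2,0)1 2/3 ✓ · (2,1)2 1/5 ✗ · (2,2)2 1/4 ✗ · (2,3)1 2/5 ✗ · (2,4)2 2/5 ✗
Row 3: (3,0)1 2/4 ✗ · (3,4)2 3/5 ✗ · (3,5)2 3/4 ✓
Row 4: (4,0)1 2/3 ✓ · (4,1)2 0/5 ✗ · (4,2)1 2/3 ✓ · (4,4)1 0/5 ✗ · (4,5)2 4/5 ✓
Row 5: (5,1)1 3/4 ✓ · (5,2)1 2/3 ✓ · (5,4)2 2/3 ✓ · (5,5)2 2/3 ✓

(2,1), (2,2), (2,3), (2,4), (3,0), (3,4), (4,1), (4,4)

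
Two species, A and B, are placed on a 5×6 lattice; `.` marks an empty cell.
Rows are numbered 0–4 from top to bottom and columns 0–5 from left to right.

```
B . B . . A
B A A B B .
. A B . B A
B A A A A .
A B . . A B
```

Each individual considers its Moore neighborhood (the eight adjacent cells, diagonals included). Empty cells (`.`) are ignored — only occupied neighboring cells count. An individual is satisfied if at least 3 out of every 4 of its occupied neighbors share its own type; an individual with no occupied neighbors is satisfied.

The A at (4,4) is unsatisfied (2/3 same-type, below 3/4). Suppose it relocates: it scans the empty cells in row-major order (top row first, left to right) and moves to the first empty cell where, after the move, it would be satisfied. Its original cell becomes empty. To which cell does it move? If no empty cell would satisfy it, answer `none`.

(4,2)

Vacating (4,4). Empty cells in order:
  (0,1): 2/5 same-type → still unsatisfied.
  (0,3): 1/4 same-type → still unsatisfied.
  (0,4): 1/3 same-type → still unsatisfied.
  (1,5): 2/4 same-type → still unsatisfied.
  (2,0): 3/5 same-type → still unsatisfied.
  (2,3): 4/8 same-type → still unsatisfied.
  (3,5): 2/4 same-type → still unsatisfied.
  (4,2): 3/4 same-type → satisfied — stop here.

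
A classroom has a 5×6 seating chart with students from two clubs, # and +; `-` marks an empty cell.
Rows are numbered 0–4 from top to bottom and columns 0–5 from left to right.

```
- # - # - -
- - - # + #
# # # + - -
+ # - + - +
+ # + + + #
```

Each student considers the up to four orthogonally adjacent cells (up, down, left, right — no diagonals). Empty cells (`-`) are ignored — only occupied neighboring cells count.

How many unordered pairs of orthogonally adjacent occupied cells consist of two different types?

10

Scan each occupied cell's neighbors to the right and below so each pair is counted once.
Row 0: #(0,3)–#(1,3)=  → 0/1 unlike.
Row 1: #(1,3)–+(1,4)≠ #(1,3)–+(2,3)≠ +(1,4)–#(1,5)≠  → 3/3 unlike.
Row 2: #(2,0)–#(2,1)= #(2,0)–+(3,0)≠ #(2,1)–#(2,2)= #(2,1)–#(3,1)= #(2,2)–+(2,3)≠ +(2,3)–+(3,3)=  → 2/6 unlike.
Row 3: +(3,0)–#(3,1)≠ +(3,0)–+(4,0)= #(3,1)–#(4,1)= +(3,3)–+(4,3)= +(3,5)–#(4,5)≠  → 2/5 unlike.
Row 4: +(4,0)–#(4,1)≠ #(4,1)–+(4,2)≠ +(4,2)–+(4,3)= +(4,3)–+(4,4)= +(4,4)–#(4,5)≠  → 3/5 unlike.
Total adjacent occupied pairs: 20; unlike-type pairs: 10.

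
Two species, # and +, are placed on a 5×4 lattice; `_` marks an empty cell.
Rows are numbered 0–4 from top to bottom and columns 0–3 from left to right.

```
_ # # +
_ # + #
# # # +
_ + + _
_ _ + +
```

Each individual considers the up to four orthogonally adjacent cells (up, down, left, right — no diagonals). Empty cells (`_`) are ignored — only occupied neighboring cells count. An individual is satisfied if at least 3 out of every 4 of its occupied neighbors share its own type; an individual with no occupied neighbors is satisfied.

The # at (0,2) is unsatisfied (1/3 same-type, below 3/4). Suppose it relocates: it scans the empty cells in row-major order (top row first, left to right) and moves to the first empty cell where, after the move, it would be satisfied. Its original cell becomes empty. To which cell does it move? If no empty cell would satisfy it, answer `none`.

Vacating (0,2). Empty cells in order:
  (0,0): 1/1 same-type → satisfied — stop here.

(0,0)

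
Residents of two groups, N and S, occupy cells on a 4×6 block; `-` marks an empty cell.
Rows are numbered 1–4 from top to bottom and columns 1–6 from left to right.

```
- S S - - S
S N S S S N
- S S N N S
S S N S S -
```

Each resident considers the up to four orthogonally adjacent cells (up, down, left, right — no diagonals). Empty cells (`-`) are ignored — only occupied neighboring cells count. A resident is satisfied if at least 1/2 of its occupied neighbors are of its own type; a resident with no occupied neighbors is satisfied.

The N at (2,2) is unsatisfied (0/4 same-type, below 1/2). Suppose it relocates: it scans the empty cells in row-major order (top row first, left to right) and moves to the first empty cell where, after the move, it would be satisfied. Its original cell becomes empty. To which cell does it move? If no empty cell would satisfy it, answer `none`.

Vacating (2,2). Empty cells in order:
  (1,1): 0/2 same-type → still unsatisfied.
  (1,4): 0/2 same-type → still unsatisfied.
  (1,5): 0/2 same-type → still unsatisfied.
  (3,1): 0/3 same-type → still unsatisfied.
  (4,6): 0/2 same-type → still unsatisfied.

none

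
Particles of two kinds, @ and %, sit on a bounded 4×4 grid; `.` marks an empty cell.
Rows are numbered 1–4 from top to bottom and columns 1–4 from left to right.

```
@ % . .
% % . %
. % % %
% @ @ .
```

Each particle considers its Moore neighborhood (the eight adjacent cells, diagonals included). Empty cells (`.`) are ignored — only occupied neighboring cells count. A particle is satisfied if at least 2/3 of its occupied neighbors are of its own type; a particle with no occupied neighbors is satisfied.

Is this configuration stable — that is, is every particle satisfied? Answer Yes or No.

(1,1)@ 0/3 unhappy
(1,2)% 2/3 ok
(2,1)% 3/4 ok
(2,2)% 4/5 ok
(2,4)% 2/2 ok
(3,2)% 4/6 ok
(3,3)% 4/6 ok
(3,4)% 2/3 ok
(4,1)% 1/2 unhappy
(4,2)@ 1/4 unhappy
(4,3)@ 1/4 unhappy
For instance (1,1) has only 0/3 same-type neighbors, below 2/3.

No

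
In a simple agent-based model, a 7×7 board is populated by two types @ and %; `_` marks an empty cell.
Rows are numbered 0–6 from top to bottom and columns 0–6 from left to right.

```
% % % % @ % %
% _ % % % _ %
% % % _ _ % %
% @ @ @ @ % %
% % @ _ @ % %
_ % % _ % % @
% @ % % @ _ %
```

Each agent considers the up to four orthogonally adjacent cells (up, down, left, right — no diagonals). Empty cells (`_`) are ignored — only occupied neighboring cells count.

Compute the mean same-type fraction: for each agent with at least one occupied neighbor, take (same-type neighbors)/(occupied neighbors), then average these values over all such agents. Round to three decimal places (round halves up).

0.638

Row 0: (0,0)% 2/2 · (0,1)% 2/2 · (0,2)% 3/3 · (0,3)% 2/3 · (0,4)@ 0/3 · (0,5)% 1/2 · (0,6)% 2/2
Row 1: (1,0)% 2/2 · (1,2)% 3/3 · (1,3)% 3/3 · (1,4)% 1/2 · (1,6)% 2/2
Row 2: (2,0)% 3/3 · (2,1)% 2/3 · (2,2)% 2/3 · (2,5)% 2/2 · (2,6)% 3/3
Row 3: (3,0)% 2/3 · (3,1)@ 1/4 · (3,2)@ 3/4 · (3,3)@ 2/2 · (3,4)@ 2/3 · (3,5)% 3/4 · (3,6)% 3/3
Row 4: (4,0)% 2/2 · (4,1)% 2/4 · (4,2)@ 1/3 · (4,4)@ 1/3 · (4,5)% 3/4 · (4,6)% 2/3
Row 5: (5,1)% 2/3 · (5,2)% 2/3 · (5,4)% 1/3 · (5,5)% 2/3 · (5,6)@ 0/3
Row 6: (6,0)% 0/1 · (6,1)@ 0/3 · (6,2)% 2/3 · (6,3)% 1/2 · (6,4)@ 0/2 · (6,6)% 0/1
Sum over 41 agents: 2/2 + 2/2 + 3/3 + 2/3 + 0/3 + 1/2 + 2/2 + 2/2 + 3/3 + 3/3 + 1/2 + 2/2 + 3/3 + 2/3 + 2/3 + 2/2 + 3/3 + 2/3 + 1/4 + 3/4 + 2/2 + 2/3 + 3/4 + 3/3 + 2/2 + 2/4 + 1/3 + 1/3 + 3/4 + 2/3 + 2/3 + 2/3 + 1/3 + 2/3 + 0/3 + 0/1 + 0/3 + 2/3 + 1/2 + 0/2 + 0/1 = 157/6; mean = 157/6 ÷ 41 = 157/246 = 0.638211… → 0.638.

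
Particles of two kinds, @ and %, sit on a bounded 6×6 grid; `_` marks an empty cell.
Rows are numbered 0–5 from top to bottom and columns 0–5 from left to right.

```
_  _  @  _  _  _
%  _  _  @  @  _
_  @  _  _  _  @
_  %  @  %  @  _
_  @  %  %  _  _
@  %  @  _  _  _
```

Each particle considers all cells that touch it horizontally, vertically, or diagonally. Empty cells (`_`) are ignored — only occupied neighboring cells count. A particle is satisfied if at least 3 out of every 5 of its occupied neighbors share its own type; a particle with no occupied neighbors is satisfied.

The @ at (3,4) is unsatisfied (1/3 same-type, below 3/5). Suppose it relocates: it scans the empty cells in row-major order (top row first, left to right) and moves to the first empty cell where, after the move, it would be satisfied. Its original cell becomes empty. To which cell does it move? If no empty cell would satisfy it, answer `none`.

Vacating (3,4). Empty cells in order:
  (0,0): 0/1 same-type → still unsatisfied.
  (0,1): 1/2 same-type → still unsatisfied.
  (0,3): 3/3 same-type → satisfied — stop here.

(0,3)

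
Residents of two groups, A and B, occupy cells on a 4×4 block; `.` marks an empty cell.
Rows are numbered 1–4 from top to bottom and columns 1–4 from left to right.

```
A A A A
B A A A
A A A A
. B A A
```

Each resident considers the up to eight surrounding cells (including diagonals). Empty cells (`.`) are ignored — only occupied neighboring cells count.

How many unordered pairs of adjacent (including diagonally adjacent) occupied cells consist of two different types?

9

Scan each occupied cell's neighbors to the right and below (and the two forward diagonals) so each pair is counted once.
Row 1: A(1,1)–A(1,2)= A(1,1)–B(2,1)≠ A(1,1)–A(2,2)= A(1,2)–A(1,3)= A(1,2)–A(2,2)= A(1,2)–A(2,3)= A(1,2)–B(2,1)≠ A(1,3)–A(1,4)= A(1,3)–A(2,3)= A(1,3)–A(2,4)= A(1,3)–A(2,2)= A(1,4)–A(2,4)= A(1,4)–A(2,3)=  → 2/13 unlike.
Row 2: B(2,1)–A(2,2)≠ B(2,1)–A(3,1)≠ B(2,1)–A(3,2)≠ A(2,2)–A(2,3)= A(2,2)–A(3,2)= A(2,2)–A(3,3)= A(2,2)–A(3,1)= A(2,3)–A(2,4)= A(2,3)–A(3,3)= A(2,3)–A(3,4)= A(2,3)–A(3,2)= A(2,4)–A(3,4)= A(2,4)–A(3,3)=  → 3/13 unlike.
Row 3: A(3,1)–A(3,2)= A(3,1)–B(4,2)≠ A(3,2)–A(3,3)= A(3,2)–B(4,2)≠ A(3,2)–A(4,3)= A(3,3)–A(3,4)= A(3,3)–A(4,3)= A(3,3)–A(4,4)= A(3,3)–B(4,2)≠ A(3,4)–A(4,4)= A(3,4)–A(4,3)=  → 3/11 unlike.
Row 4: B(4,2)–A(4,3)≠ A(4,3)–A(4,4)=  → 1/2 unlike.
Total adjacent occupied pairs: 39; unlike-type pairs: 9.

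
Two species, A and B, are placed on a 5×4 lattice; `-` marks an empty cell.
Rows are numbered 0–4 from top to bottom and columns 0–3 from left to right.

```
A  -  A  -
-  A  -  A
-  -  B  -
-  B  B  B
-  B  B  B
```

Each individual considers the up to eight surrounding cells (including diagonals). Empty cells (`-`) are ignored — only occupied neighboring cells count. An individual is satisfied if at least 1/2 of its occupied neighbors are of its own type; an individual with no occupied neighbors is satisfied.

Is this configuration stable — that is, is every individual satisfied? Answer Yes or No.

Yes

(0,0)A 1/1 ok
(0,2)A 2/2 ok
(1,1)A 2/3 ok
(1,3)A 1/2 ok
(2,2)B 3/5 ok
(3,1)B 4/4 ok
(3,2)B 6/6 ok
(3,3)B 4/4 ok
(4,1)B 3/3 ok
(4,2)B 5/5 ok
(4,3)B 3/3 ok
All meet the threshold, so the configuration is stable.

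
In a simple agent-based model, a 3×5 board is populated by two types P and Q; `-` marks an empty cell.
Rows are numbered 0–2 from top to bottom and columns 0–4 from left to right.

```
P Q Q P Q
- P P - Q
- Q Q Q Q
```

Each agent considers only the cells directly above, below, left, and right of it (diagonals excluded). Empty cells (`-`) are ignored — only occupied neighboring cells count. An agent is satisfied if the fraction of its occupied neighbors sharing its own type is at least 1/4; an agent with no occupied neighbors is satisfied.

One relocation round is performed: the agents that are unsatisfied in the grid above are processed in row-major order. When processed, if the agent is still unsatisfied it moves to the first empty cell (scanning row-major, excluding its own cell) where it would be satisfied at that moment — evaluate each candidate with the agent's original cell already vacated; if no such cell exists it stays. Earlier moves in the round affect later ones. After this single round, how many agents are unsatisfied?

0

Initially unsatisfied (in order): (0,0), (0,3).
  (0,0) → (1,0).
  (0,3) → (0,0).
Resulting grid:
P Q Q - Q
P P P - Q
- Q Q Q Q
All satisfied now.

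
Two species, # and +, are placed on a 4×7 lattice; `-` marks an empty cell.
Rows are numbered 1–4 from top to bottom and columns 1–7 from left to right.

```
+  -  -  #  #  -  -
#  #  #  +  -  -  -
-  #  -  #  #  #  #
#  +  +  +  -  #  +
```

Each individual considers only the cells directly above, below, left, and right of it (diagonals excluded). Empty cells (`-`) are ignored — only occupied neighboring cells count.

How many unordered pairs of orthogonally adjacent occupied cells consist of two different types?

Scan each occupied cell's neighbors to the right and below so each pair is counted once.
From row 1: 2 unlike of 3 pairs (running 2/3).
From row 2: 2 unlike of 5 pairs (running 4/8).
From row 3: 3 unlike of 7 pairs (running 7/15).
From row 4: 2 unlike of 4 pairs (running 9/19).
Total adjacent occupied pairs: 19; unlike-type pairs: 9.

9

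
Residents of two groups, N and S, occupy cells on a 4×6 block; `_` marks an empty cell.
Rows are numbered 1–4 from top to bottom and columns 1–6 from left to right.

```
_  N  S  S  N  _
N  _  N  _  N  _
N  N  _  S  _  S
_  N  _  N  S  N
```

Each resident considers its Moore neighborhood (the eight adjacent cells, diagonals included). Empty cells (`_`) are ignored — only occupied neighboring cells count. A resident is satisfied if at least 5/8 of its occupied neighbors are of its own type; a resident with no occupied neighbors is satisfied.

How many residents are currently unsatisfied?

Row 1: (1,2)N 2/3 ok · (1,3)S 1/3 unhappy · (1,4)S 1/4 unhappy · (1,5)N 1/2 unhappy
Row 2: (2,1)N 3/3 ok · (2,3)N 2/5 unhappy · (2,5)N 1/4 unhappy
Row 3: (3,1)N 3/3 ok · (3,2)N 4/4 ok · (3,4)S 1/4 unhappy · (3,6)S 1/3 unhappy
Row 4: (4,2)N 2/2 ok · (4,4)N 0/2 unhappy · (4,5)S 2/4 unhappy · (4,6)N 0/2 unhappy
Unsatisfied: (1,3), (1,4), (1,5), (2,3), (2,5), (3,4), (3,6), (4,4), (4,5), (4,6) — 10 in total.

10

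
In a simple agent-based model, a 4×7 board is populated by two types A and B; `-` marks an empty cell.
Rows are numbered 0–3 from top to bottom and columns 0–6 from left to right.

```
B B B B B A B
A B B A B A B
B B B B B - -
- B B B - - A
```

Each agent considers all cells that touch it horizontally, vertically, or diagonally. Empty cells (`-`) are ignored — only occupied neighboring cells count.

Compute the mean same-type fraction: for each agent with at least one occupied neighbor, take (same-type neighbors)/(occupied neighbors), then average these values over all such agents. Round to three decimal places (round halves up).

(0,0)B 2/3
(0,1)B 4/5
(0,2)B 4/5
(0,3)B 4/5
(0,4)B 2/5
(0,5)A 1/5
(0,6)B 1/3
(1,0)A 0/5
(1,1)B 7/8
(1,2)B 7/8
(1,3)A 0/8
(1,4)B 4/7
(1,5)A 1/6
(1,6)B 1/3
(2,0)B 3/4
(2,1)B 6/7
(2,2)B 7/8
(2,3)B 6/7
(2,4)B 3/5
(3,1)B 4/4
(3,2)B 5/5
(3,3)B 4/4
(3,6)A — no occupied neighbors
Sum over 22 agents: 2/3 + 4/5 + 4/5 + 4/5 + 2/5 + 1/5 + 1/3 + 0/5 + 7/8 + 7/8 + 0/8 + 4/7 + 1/6 + 1/3 + 3/4 + 6/7 + 7/8 + 6/7 + 3/5 + 4/4 + 5/5 + 4/4 = 3853/280; mean = 3853/280 ÷ 22 = 3853/6160 = 0.625487… → 0.625.

0.625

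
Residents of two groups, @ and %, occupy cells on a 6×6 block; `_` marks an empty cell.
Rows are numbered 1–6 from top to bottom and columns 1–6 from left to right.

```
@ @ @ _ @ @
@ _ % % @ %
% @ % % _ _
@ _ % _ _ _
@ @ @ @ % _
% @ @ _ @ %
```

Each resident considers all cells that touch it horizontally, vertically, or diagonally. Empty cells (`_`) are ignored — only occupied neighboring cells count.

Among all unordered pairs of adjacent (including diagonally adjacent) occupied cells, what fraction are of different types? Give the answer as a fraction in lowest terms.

Scan each occupied cell's neighbors to the right and below (and the two forward diagonals) so each pair is counted once.
From row 1: 6 unlike of 13 pairs (running 6/13).
From row 2: 5 unlike of 11 pairs (running 11/24).
From row 3: 4 unlike of 8 pairs (running 15/32).
From row 4: 3 unlike of 5 pairs (running 18/37).
From row 5: 4 unlike of 15 pairs (running 22/52).
From row 6: 2 unlike of 3 pairs (running 24/55).
Total adjacent occupied pairs: 55; unlike-type pairs: 24.
24/55 is already in lowest terms.

24/55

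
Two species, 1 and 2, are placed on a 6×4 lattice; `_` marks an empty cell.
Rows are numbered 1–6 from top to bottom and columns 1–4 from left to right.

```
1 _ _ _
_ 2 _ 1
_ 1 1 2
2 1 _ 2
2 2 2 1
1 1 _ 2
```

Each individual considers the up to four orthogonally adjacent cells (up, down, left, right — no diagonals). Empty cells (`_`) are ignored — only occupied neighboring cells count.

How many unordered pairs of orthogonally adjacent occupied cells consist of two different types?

Scan each occupied cell's neighbors to the right and below so each pair is counted once.
From row 2: 2 unlike of 2 pairs (running 2/2).
From row 3: 1 unlike of 4 pairs (running 3/6).
From row 4: 3 unlike of 4 pairs (running 6/10).
From row 5: 4 unlike of 6 pairs (running 10/16).
From row 6: 0 unlike of 1 pairs (running 10/17).
Total adjacent occupied pairs: 17; unlike-type pairs: 10.

10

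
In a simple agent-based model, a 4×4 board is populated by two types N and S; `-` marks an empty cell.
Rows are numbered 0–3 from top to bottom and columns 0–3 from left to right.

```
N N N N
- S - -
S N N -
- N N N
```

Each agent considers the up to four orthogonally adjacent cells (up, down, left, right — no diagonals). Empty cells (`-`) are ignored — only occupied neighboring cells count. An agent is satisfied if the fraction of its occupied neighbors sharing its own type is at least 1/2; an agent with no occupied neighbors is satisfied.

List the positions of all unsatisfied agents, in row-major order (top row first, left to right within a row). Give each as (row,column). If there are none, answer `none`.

Row 0: (0,0)N 1/1 ok · (0,1)N 2/3 ok · (0,2)N 2/2 ok · (0,3)N 1/1 ok
Row 1: (1,1)S 0/2 unhappy
Row 2: (2,0)S 0/1 unhappy · (2,1)N 2/4 ok · (2,2)N 2/2 ok
Row 3: (3,1)N 2/2 ok · (3,2)N 3/3 ok · (3,3)N 1/1 ok

(1,1), (2,0)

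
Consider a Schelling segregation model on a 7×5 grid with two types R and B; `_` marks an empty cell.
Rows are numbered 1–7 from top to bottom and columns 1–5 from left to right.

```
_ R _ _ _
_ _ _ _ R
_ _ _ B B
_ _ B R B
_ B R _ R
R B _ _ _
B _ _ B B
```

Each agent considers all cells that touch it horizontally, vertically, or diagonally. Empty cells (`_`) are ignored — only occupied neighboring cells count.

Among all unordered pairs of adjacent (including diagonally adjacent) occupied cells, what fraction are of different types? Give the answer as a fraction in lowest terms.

13/23

Scan each occupied cell's neighbors to the right and below (and the two forward diagonals) so each pair is counted once.
From row 2: 2 unlike of 2 pairs (running 2/2).
From row 3: 2 unlike of 6 pairs (running 4/8).
From row 4: 4 unlike of 7 pairs (running 8/15).
From row 5: 3 unlike of 4 pairs (running 11/19).
From row 6: 2 unlike of 3 pairs (running 13/22).
From row 7: 0 unlike of 1 pairs (running 13/23).
Total adjacent occupied pairs: 23; unlike-type pairs: 13.
13/23 is already in lowest terms.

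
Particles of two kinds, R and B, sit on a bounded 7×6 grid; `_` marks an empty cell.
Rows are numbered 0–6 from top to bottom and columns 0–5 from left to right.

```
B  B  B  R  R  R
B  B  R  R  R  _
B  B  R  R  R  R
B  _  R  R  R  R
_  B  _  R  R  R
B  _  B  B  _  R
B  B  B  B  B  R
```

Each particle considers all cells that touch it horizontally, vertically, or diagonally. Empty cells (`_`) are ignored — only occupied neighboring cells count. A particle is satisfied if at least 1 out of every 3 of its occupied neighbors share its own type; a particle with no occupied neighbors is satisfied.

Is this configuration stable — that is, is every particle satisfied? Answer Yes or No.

Row 0: (0,0)B 3/3 ok · (0,1)B 4/5 ok · (0,2)B 2/5 ok · (0,3)R 4/5 ok · (0,4)R 4/4 ok · (0,5)R 2/2 ok
Row 1: (1,0)B 5/5 ok · (1,1)B 6/8 ok · (1,2)R 4/8 ok · (1,3)R 7/8 ok · (1,4)R 7/7 ok
Row 2: (2,0)B 4/4 ok · (2,1)B 4/7 ok · (2,2)R 5/7 ok · (2,3)R 8/8 ok · (2,4)R 7/7 ok · (2,5)R 4/4 ok
Row 3: (3,0)B 3/3 ok · (3,2)R 4/6 ok · (3,3)R 7/7 ok · (3,4)R 8/8 ok · (3,5)R 5/5 ok
Row 4: (4,1)B 3/4 ok · (4,3)R 4/6 ok · (4,4)R 6/7 ok · (4,5)R 4/4 ok
Row 5: (5,0)B 3/3 ok · (5,2)B 5/6 ok · (5,3)B 4/6 ok · (5,5)R 3/4 ok
Row 6: (6,0)B 2/2 ok · (6,1)B 4/4 ok · (6,2)B 4/4 ok · (6,3)B 4/4 ok · (6,4)B 2/4 ok · (6,5)R 1/2 ok
All meet the threshold, so the configuration is stable.

Yes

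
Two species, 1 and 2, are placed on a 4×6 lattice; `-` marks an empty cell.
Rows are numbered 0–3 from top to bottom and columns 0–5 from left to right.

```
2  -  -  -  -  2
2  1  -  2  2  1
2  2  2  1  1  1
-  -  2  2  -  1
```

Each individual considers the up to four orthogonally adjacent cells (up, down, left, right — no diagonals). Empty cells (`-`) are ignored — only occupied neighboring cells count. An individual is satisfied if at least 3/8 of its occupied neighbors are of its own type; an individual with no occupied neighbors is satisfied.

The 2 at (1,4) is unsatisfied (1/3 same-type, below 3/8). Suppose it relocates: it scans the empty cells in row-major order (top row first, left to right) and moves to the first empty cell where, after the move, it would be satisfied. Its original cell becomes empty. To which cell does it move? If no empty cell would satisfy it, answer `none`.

Vacating (1,4). Empty cells in order:
  (0,1): 1/2 same-type → satisfied — stop here.

(0,1)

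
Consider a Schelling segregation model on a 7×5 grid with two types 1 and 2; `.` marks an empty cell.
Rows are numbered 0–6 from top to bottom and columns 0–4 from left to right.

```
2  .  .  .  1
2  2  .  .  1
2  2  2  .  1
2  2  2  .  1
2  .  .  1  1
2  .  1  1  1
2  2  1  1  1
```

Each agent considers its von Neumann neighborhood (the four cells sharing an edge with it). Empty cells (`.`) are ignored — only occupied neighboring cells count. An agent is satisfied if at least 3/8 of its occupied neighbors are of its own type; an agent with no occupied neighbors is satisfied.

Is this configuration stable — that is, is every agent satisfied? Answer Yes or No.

Yes

(0,0)2 1/1 ✓
(0,4)1 1/1 ✓
(1,0)2 3/3 ✓
(1,1)2 2/2 ✓
(1,4)1 2/2 ✓
(2,0)2 3/3 ✓
(2,1)2 4/4 ✓
(2,2)2 2/2 ✓
(2,4)1 2/2 ✓
(3,0)2 3/3 ✓
(3,1)2 3/3 ✓
(3,2)2 2/2 ✓
(3,4)1 2/2 ✓
(4,0)2 2/2 ✓
(4,3)1 2/2 ✓
(4,4)1 3/3 ✓
(5,0)2 2/2 ✓
(5,2)1 2/2 ✓
(5,3)1 4/4 ✓
(5,4)1 3/3 ✓
(6,0)2 2/2 ✓
(6,1)2 1/2 ✓
(6,2)1 2/3 ✓
(6,3)1 3/3 ✓
(6,4)1 2/2 ✓
All meet the threshold, so the configuration is stable.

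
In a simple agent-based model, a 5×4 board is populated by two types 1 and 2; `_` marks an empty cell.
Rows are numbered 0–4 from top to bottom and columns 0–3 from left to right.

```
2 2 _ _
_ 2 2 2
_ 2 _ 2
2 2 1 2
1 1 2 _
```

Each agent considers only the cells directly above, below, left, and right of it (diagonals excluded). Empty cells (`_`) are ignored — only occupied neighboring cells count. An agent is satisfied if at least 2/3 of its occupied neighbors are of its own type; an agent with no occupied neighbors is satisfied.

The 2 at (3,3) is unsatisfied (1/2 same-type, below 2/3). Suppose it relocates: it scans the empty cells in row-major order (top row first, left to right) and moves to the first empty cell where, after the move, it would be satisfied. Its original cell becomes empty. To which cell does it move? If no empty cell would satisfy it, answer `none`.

(0,2)

Vacating (3,3). Empty cells in order:
  (0,2): 2/2 same-type → satisfied — stop here.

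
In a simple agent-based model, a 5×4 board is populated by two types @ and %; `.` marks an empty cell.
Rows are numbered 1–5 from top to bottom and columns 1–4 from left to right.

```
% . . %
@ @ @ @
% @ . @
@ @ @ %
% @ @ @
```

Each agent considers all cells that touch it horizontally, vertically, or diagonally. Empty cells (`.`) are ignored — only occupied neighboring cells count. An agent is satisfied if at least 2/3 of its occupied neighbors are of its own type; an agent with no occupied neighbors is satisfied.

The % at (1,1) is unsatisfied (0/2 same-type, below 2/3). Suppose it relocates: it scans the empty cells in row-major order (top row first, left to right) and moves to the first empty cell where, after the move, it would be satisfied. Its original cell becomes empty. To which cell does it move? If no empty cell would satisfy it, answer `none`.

none

Vacating (1,1). Empty cells in order:
  (1,2): 0/3 same-type → still unsatisfied.
  (1,3): 1/4 same-type → still unsatisfied.
  (3,3): 1/8 same-type → still unsatisfied.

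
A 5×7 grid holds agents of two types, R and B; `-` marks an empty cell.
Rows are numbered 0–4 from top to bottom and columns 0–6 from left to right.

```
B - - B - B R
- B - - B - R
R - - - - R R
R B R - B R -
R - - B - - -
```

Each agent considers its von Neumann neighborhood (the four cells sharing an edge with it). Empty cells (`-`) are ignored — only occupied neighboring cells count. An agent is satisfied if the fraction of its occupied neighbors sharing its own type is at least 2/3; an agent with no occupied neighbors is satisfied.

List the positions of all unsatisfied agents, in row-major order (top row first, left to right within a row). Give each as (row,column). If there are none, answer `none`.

Row 0: (0,0)B 0/0 satisfied · (0,3)B 0/0 satisfied · (0,5)B 0/1 not · (0,6)R 1/2 not
Row 1: (1,1)B 0/0 satisfied · (1,4)B 0/0 satisfied · (1,6)R 2/2 satisfied
Row 2: (2,0)R 1/1 satisfied · (2,5)R 2/2 satisfied · (2,6)R 2/2 satisfied
Row 3: (3,0)R 2/3 satisfied · (3,1)B 0/2 not · (3,2)R 0/1 not · (3,4)B 0/1 not · (3,5)R 1/2 not
Row 4: (4,0)R 1/1 satisfied · (4,3)B 0/0 satisfied

(0,5), (0,6), (3,1), (3,2), (3,4), (3,5)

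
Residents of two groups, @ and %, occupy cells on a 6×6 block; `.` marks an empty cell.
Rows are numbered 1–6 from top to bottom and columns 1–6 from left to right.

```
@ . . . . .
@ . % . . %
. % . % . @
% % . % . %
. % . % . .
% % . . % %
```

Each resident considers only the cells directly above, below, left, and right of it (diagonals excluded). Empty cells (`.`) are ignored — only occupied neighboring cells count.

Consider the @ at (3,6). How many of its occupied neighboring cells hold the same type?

Occupied neighbors of (3,6): (2,6)=%, (4,6)=%.
Same type (@): 0 of 2.

0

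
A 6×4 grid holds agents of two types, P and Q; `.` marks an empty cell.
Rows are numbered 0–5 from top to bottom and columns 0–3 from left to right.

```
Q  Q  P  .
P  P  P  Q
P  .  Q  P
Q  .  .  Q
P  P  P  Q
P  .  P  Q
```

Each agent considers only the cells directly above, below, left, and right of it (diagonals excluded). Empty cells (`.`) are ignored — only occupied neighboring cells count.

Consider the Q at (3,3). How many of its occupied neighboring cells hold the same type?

1

Occupied neighbors of (3,3): (2,3)=P, (4,3)=Q.
Same type (Q): 1 of 2.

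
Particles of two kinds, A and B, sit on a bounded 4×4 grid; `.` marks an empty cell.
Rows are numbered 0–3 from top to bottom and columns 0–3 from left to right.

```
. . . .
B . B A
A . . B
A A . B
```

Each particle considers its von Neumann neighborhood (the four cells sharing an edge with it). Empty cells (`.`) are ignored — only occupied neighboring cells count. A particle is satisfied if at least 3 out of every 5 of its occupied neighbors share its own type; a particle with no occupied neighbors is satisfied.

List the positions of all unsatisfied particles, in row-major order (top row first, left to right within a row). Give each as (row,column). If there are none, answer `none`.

(1,0), (1,2), (1,3), (2,0), (2,3)

Row 1: (1,0)B 0/1 unhappy · (1,2)B 0/1 unhappy · (1,3)A 0/2 unhappy
Row 2: (2,0)A 1/2 unhappy · (2,3)B 1/2 unhappy
Row 3: (3,0)A 2/2 ok · (3,1)A 1/1 ok · (3,3)B 1/1 ok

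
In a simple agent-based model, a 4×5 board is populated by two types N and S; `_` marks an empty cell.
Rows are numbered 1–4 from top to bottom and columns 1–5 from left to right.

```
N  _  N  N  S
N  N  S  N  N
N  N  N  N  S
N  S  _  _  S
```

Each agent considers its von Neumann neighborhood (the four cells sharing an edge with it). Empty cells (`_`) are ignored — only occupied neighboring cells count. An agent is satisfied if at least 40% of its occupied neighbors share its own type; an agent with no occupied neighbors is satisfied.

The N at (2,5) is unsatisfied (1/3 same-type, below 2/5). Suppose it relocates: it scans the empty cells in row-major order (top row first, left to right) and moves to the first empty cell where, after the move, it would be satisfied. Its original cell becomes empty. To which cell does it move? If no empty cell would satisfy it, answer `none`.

(1,2)

Vacating (2,5). Empty cells in order:
  (1,2): 3/3 same-type → satisfied — stop here.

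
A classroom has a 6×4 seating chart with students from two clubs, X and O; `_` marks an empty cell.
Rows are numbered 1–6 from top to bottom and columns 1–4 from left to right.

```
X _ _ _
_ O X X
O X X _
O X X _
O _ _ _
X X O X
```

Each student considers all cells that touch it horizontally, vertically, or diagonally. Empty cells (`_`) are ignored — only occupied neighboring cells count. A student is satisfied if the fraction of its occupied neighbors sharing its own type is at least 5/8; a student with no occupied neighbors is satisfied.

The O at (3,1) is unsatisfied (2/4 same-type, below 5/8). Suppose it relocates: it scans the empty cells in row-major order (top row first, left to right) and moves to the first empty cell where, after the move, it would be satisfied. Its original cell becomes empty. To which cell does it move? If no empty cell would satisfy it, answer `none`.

none

Vacating (3,1). Empty cells in order:
  (1,2): 1/3 same-type → still unsatisfied.
  (1,3): 1/3 same-type → still unsatisfied.
  (1,4): 0/2 same-type → still unsatisfied.
  (2,1): 1/3 same-type → still unsatisfied.
  (3,4): 0/4 same-type → still unsatisfied.
  (4,4): 0/2 same-type → still unsatisfied.
  (5,2): 3/7 same-type → still unsatisfied.
  (5,3): 1/5 same-type → still unsatisfied.
  (5,4): 1/3 same-type → still unsatisfied.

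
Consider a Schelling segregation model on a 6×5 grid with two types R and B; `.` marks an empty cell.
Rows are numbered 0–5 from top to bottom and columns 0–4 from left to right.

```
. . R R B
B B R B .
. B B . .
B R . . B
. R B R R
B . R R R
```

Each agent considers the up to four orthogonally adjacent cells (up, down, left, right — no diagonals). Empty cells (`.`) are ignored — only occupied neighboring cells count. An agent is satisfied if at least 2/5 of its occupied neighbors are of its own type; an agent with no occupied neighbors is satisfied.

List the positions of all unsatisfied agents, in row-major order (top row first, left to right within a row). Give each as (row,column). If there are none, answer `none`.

(0,3), (0,4), (1,2), (1,3), (3,0), (3,1), (3,4), (4,2)

Row 0: (0,2)R 2/2 ✓ · (0,3)R 1/3 ✗ · (0,4)B 0/1 ✗
Row 1: (1,0)B 1/1 ✓ · (1,1)B 2/3 ✓ · (1,2)R 1/4 ✗ · (1,3)B 0/2 ✗
Row 2: (2,1)B 2/3 ✓ · (2,2)B 1/2 ✓
Row 3: (3,0)B 0/1 ✗ · (3,1)R 1/3 ✗ · (3,4)B 0/1 ✗
Row 4: (4,1)R 1/2 ✓ · (4,2)B 0/3 ✗ · (4,3)R 2/3 ✓ · (4,4)R 2/3 ✓
Row 5: (5,0)B 0/0 ✓ · (5,2)R 1/2 ✓ · (5,3)R 3/3 ✓ · (5,4)R 2/2 ✓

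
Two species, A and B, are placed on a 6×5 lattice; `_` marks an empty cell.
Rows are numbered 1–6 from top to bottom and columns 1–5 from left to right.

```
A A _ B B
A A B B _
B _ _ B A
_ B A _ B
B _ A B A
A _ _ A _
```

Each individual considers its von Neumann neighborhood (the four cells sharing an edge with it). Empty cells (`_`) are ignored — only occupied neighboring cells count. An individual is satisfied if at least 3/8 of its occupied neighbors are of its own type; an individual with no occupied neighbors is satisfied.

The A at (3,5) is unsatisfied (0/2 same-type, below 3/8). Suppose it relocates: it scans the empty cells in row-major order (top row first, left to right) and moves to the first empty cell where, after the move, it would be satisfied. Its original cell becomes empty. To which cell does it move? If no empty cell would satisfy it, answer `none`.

(6,2)

Vacating (3,5). Empty cells in order:
  (1,3): 1/3 same-type → still unsatisfied.
  (2,5): 0/2 same-type → still unsatisfied.
  (3,2): 1/3 same-type → still unsatisfied.
  (3,3): 1/3 same-type → still unsatisfied.
  (4,1): 0/3 same-type → still unsatisfied.
  (4,4): 1/4 same-type → still unsatisfied.
  (5,2): 1/3 same-type → still unsatisfied.
  (6,2): 1/1 same-type → satisfied — stop here.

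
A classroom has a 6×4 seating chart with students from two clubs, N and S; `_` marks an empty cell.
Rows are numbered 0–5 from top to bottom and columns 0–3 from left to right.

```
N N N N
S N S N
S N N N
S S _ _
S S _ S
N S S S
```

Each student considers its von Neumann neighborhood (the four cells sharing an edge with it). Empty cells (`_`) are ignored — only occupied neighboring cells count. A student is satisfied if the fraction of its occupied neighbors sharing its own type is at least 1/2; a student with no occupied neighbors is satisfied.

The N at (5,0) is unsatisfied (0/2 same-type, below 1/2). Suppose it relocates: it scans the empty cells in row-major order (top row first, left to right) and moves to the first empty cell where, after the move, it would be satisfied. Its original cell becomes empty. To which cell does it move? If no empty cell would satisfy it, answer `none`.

Vacating (5,0). Empty cells in order:
  (3,2): 1/2 same-type → satisfied — stop here.

(3,2)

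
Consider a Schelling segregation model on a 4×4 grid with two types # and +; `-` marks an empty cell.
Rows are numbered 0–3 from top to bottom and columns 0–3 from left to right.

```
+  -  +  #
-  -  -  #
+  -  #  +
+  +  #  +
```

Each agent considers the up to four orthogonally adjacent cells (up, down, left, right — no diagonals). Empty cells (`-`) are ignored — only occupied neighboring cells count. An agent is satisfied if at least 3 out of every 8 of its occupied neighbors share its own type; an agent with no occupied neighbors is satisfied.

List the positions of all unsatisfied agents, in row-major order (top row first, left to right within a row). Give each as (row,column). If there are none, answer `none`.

(0,2), (2,3), (3,2)

(0,0)+ 0/0 satisfied
(0,2)+ 0/1 not
(0,3)# 1/2 satisfied
(1,3)# 1/2 satisfied
(2,0)+ 1/1 satisfied
(2,2)# 1/2 satisfied
(2,3)+ 1/3 not
(3,0)+ 2/2 satisfied
(3,1)+ 1/2 satisfied
(3,2)# 1/3 not
(3,3)+ 1/2 satisfied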